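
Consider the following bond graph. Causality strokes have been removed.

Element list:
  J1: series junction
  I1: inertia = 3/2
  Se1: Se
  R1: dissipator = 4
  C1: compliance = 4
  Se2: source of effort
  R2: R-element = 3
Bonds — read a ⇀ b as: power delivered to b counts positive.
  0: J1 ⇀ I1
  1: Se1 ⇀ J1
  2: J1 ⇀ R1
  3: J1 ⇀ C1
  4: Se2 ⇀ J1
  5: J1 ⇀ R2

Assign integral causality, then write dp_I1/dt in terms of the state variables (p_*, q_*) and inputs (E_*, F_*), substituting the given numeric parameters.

β1 →J1  (Se1 (Se) sets effort on bond)
β4 →J1  (source Se2 imposes e)
β0 →I1  (prefer integral on I1)
β2 →J1  (J1: bond 0 brought flow, rest push out)
β3 →J1  (J1 flow already set via bond 0)
β5 →J1  (J1 flow already set via bond 0)

dp_I1/dt = E_Se1 + E_Se2 - 14*p_I1/3 - q_C1/4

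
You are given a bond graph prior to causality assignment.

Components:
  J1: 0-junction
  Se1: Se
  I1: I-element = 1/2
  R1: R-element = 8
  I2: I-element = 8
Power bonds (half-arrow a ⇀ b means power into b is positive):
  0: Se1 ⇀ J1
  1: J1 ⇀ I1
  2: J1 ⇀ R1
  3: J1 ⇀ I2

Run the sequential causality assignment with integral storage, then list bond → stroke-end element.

bond 0 |J1
bond 1 |I1
bond 2 |R1
bond 3 |I2

bond 0 →J1  (Se1 (Se) sets effort on bond)
bond 1 →I1  (J1: bond 0 brought effort, rest push out)
bond 2 →R1  (common-e at J1 fixed by 0)
bond 3 →I2  (common-e at J1 fixed by 0)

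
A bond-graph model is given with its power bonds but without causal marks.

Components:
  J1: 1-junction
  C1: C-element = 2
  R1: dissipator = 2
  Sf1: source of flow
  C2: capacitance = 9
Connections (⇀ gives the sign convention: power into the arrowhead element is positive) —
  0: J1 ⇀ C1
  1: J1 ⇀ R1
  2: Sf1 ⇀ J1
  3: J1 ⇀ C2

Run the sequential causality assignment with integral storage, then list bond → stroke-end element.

β0 →J1
β1 →J1
β2 →Sf1
β3 →J1

#2 stroke→Sf1  (Sf1: flow source, stroke at near end)
#0 stroke→J1  (common-f at J1 fixed by 2)
#1 stroke→J1  (common-f at J1 fixed by 2)
#3 stroke→J1  (1-jn J1 has f-setter on 2)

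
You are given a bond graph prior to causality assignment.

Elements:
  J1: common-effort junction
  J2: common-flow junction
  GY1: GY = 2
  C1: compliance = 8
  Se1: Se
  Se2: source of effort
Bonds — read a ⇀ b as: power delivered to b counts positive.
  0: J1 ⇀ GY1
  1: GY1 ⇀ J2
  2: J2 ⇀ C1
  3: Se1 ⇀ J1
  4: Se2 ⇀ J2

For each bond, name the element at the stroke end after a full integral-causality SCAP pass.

b3 →J1  (Se1: effort source, stroke at far end)
b4 →J2  (source Se2 imposes e)
b0 →GY1  (J1 effort already set via bond 3)
b1 →GY1  (GY GY1: same side as bond 0)
b2 →J2  (common-f at J2 fixed by 1)

#0 →GY1
#1 →GY1
#2 →J2
#3 →J1
#4 →J2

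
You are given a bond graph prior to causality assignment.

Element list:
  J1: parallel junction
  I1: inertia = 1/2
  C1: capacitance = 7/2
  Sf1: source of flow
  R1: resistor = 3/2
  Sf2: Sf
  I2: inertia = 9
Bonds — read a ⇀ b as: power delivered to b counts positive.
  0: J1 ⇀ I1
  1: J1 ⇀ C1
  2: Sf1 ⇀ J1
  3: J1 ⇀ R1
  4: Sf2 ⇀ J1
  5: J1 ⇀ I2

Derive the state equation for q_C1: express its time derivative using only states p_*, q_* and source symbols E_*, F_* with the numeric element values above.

dq_C1/dt = F_Sf1 + F_Sf2 - 2*p_I1 - p_I2/9 - 4*q_C1/21

#2 |Sf1  (Sf1 (Sf) sets flow on bond)
#4 |Sf2  (Sf2 (Sf) sets flow on bond)
#0 |I1  (prefer integral on I1)
#1 |J1  (C1: C, integral causality)
#3 |R1  (0-jn J1 has e-setter on 1)
#5 |I2  (0-jn J1 has e-setter on 1)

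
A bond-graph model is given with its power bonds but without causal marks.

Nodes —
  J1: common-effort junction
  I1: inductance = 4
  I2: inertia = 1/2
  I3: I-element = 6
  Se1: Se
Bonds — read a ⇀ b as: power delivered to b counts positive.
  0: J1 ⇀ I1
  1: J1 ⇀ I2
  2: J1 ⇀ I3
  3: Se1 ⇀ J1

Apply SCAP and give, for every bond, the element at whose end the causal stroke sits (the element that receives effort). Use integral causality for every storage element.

bond 3 →J1  (Se1 fixes effort; stroke away)
bond 0 →I1  (0-jn J1 has e-setter on 3)
bond 1 →I2  (0-jn J1 has e-setter on 3)
bond 2 →I3  (J1 effort already set via bond 3)

b0 stroke at I1
b1 stroke at I2
b2 stroke at I3
b3 stroke at J1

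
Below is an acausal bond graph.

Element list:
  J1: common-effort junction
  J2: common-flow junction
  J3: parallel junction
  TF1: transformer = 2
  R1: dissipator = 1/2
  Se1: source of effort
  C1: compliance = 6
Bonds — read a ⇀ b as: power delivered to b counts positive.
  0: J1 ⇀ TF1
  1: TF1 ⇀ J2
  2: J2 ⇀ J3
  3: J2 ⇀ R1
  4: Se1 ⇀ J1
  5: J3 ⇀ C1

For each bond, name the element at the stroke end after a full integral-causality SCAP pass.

β4 stroke→J1  (Se1 fixes effort; stroke away)
β0 stroke→TF1  (common-e at J1 fixed by 4)
β1 stroke→J2  (TF1: transformer flips bond 0)
β5 stroke→J3  (C1 integral (e out))
β2 stroke→J2  (0-jn J3 has e-setter on 5)
β3 stroke→R1  (J2: last free bond brings flow in)

β0 stroke→TF1
β1 stroke→J2
β2 stroke→J2
β3 stroke→R1
β4 stroke→J1
β5 stroke→J3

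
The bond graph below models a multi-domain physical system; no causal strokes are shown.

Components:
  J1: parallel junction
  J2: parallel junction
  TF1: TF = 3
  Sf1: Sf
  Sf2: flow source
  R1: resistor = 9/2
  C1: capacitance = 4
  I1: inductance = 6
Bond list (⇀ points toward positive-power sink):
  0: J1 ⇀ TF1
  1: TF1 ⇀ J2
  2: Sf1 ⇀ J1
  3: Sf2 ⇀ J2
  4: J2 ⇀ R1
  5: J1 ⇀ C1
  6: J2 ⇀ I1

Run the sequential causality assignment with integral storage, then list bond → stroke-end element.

β2 stroke→Sf1  (source Sf1 imposes f)
β3 stroke→Sf2  (source Sf2 imposes f)
β5 stroke→J1  (C1 integral (e out))
β0 stroke→TF1  (J1 effort already set via bond 5)
β1 stroke→J2  (through TF1, causality passes straight; one stroke at TF1)
β4 stroke→R1  (J2 effort already set via bond 1)
β6 stroke→I1  (J2 effort already set via bond 1)

bond 0 →TF1
bond 1 →J2
bond 2 →Sf1
bond 3 →Sf2
bond 4 →R1
bond 5 →J1
bond 6 →I1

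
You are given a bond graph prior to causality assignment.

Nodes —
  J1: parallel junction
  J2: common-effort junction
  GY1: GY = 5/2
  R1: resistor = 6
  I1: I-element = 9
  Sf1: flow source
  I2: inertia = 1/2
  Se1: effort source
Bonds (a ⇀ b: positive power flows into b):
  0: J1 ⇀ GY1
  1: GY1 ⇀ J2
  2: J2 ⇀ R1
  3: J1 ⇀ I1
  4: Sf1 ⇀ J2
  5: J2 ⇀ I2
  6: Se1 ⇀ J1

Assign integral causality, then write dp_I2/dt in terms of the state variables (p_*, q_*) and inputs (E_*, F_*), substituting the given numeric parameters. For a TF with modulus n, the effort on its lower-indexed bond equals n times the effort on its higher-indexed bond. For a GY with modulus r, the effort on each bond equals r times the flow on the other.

β4 stroke at Sf1  (source Sf1 imposes f)
β6 stroke at J1  (Se1 (Se) sets effort on bond)
β0 stroke at GY1  (0-jn J1 has e-setter on 6)
β3 stroke at I1  (common-e at J1 fixed by 6)
β1 stroke at GY1  (GY1: gyrator matches bond 0)
β5 stroke at I2  (prefer integral on I2)
β2 stroke at J2  (closing 0-jn rule on J2)

dp_I2/dt = 12*E_Se1/5 + 6*F_Sf1 - 12*p_I2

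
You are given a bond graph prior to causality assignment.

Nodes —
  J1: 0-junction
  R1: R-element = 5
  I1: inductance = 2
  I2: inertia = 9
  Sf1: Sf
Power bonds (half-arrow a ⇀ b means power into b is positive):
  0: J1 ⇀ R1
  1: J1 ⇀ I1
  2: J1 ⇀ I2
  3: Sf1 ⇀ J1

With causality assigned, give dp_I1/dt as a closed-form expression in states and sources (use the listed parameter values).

b3 stroke→Sf1  (source Sf1 imposes f)
b1 stroke→I1  (I1 outputs flow p/I1)
b2 stroke→I2  (prefer integral on I2)
b0 stroke→J1  (only one effort-in slot at J1)

dp_I1/dt = 5*F_Sf1 - 5*p_I1/2 - 5*p_I2/9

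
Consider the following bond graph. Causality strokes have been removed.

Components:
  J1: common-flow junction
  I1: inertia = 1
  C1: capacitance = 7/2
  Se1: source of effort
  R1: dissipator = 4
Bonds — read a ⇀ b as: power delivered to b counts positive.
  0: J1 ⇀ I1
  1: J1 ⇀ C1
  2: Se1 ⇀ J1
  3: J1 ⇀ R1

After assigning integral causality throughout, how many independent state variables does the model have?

2  (C1, I1 all integral)

b2 stroke at J1  (Se1 fixes effort; stroke away)
b0 stroke at I1  (I1: I, integral causality)
b1 stroke at J1  (1-jn J1 has f-setter on 0)
b3 stroke at J1  (1-jn J1 has f-setter on 0)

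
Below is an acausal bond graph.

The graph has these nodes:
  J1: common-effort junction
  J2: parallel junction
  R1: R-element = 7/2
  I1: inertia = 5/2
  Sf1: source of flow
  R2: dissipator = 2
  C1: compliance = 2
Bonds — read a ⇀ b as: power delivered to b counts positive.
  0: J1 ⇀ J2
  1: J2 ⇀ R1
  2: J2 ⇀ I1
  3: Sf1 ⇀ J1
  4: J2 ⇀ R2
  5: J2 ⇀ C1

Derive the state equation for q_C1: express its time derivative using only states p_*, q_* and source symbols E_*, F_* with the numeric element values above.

β3 stroke→Sf1  (Sf1 (Sf) sets flow on bond)
β0 stroke→J1  (J1 needs exactly one e-in)
β2 stroke→I1  (I1 integral (f out))
β5 stroke→J2  (C1: C, integral causality)
β1 stroke→R1  (0-jn J2 has e-setter on 5)
β4 stroke→R2  (common-e at J2 fixed by 5)

dq_C1/dt = F_Sf1 - 2*p_I1/5 - 11*q_C1/28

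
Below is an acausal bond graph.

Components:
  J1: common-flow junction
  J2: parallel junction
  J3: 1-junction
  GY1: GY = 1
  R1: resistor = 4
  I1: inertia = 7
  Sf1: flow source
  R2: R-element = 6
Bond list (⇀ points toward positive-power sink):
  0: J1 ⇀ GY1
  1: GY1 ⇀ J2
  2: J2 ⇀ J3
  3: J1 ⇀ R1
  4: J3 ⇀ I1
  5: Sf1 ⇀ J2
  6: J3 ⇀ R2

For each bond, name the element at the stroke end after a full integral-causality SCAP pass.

bond 0 →J1
bond 1 →J2
bond 2 →J3
bond 3 →R1
bond 4 →I1
bond 5 →Sf1
bond 6 →J3

b5 |Sf1  (Sf1 (Sf) sets flow on bond)
b4 |I1  (I1: I, integral causality)
b2 |J3  (J3 flow already set via bond 4)
b6 |J3  (J3 flow already set via bond 4)
b1 |J2  (J2 needs exactly one e-in)
b0 |J1  (through GY1, causality inverts; strokes same side of GY1)
b3 |R1  (closing 1-jn rule on J1)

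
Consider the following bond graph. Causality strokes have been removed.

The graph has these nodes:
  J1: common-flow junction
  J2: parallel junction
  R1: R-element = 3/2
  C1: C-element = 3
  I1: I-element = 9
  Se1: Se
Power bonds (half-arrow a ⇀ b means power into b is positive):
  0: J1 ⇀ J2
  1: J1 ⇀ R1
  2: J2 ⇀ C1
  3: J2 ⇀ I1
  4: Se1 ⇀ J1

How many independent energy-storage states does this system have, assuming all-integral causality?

bond 4 →J1  (Se1 (Se) sets effort on bond)
bond 2 →J2  (C1 integral (e out))
bond 0 →J1  (common-e at J2 fixed by 2)
bond 3 →I1  (J2: bond 2 brought effort, rest push out)
bond 1 →R1  (J1 needs exactly one f-in)

2  (C1, I1 all integral)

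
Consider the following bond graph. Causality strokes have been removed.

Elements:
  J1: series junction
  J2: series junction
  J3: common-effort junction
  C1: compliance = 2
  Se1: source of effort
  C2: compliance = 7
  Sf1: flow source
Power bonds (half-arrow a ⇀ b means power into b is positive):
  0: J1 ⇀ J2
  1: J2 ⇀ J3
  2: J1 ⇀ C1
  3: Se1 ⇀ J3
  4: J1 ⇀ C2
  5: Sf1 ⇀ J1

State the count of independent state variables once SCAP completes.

#3 stroke at J3  (Se1 (Se) sets effort on bond)
#5 stroke at Sf1  (Sf1 fixes flow; stroke at Sf1)
#0 stroke at J1  (common-f at J1 fixed by 5)
#2 stroke at J1  (common-f at J1 fixed by 5)
#4 stroke at J1  (common-f at J1 fixed by 5)
#1 stroke at J2  (1-jn J2 has f-setter on 0)

2  (C1, C2 all integral)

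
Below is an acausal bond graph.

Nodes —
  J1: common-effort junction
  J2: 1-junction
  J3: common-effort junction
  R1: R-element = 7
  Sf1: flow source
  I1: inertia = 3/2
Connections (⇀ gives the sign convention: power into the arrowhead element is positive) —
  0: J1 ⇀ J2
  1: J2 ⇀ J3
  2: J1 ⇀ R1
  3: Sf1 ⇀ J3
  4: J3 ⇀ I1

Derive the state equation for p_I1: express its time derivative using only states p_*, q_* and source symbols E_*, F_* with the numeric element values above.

dp_I1/dt = 7*F_Sf1 - 14*p_I1/3

b3 stroke at Sf1  (Sf1 fixes flow; stroke at Sf1)
b4 stroke at I1  (I1 integral (f out))
b1 stroke at J3  (J3 needs exactly one e-in)
b0 stroke at J2  (common-f at J2 fixed by 1)
b2 stroke at J1  (only one effort-in slot at J1)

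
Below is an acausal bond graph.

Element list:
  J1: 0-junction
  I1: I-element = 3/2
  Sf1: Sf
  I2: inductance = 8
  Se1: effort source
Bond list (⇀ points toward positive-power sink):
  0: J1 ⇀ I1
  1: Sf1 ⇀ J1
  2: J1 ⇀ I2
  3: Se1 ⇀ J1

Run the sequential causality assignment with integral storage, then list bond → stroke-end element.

bond 1 stroke→Sf1  (Sf1 (Sf) sets flow on bond)
bond 3 stroke→J1  (Se1: effort source, stroke at far end)
bond 0 stroke→I1  (J1: bond 3 brought effort, rest push out)
bond 2 stroke→I2  (J1 effort already set via bond 3)

bond 0 stroke at I1
bond 1 stroke at Sf1
bond 2 stroke at I2
bond 3 stroke at J1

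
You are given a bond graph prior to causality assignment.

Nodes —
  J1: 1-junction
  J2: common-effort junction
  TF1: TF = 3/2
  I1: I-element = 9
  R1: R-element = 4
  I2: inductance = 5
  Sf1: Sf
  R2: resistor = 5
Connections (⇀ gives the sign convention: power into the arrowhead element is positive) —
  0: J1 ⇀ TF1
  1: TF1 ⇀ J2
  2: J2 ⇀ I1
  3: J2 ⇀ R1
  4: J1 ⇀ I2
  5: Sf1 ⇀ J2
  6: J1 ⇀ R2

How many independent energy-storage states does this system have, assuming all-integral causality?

bond 5 →Sf1  (source Sf1 imposes f)
bond 2 →I1  (prefer integral on I1)
bond 4 →I2  (I2: I, integral causality)
bond 0 →J1  (1-jn J1 has f-setter on 4)
bond 6 →J1  (J1: bond 4 brought flow, rest push out)
bond 1 →TF1  (TF1 one-in-one-out from 0)
bond 3 →J2  (closing 0-jn rule on J2)

2  (I1, I2 all integral)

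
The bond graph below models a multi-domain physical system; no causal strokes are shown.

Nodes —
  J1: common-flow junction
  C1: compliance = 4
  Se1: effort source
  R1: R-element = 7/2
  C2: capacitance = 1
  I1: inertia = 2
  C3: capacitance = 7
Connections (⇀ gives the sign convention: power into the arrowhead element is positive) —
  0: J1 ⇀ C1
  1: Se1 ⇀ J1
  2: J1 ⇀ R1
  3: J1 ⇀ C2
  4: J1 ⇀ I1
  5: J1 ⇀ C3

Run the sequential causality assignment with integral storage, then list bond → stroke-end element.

bond 0 →J1
bond 1 →J1
bond 2 →J1
bond 3 →J1
bond 4 →I1
bond 5 →J1

b1 stroke at J1  (Se1 (Se) sets effort on bond)
b0 stroke at J1  (C1 outputs effort q/C1)
b3 stroke at J1  (C2 outputs effort q/C2)
b4 stroke at I1  (I1: I, integral causality)
b2 stroke at J1  (J1 flow already set via bond 4)
b5 stroke at J1  (common-f at J1 fixed by 4)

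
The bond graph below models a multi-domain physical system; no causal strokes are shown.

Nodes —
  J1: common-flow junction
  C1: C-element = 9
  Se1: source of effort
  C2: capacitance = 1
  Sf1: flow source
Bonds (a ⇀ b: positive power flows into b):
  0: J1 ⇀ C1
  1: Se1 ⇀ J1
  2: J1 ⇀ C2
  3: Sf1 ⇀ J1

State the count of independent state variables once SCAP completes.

2  (C1, C2 all integral)

#1 stroke→J1  (Se1 (Se) sets effort on bond)
#3 stroke→Sf1  (Sf1: flow source, stroke at near end)
#0 stroke→J1  (J1 flow already set via bond 3)
#2 stroke→J1  (common-f at J1 fixed by 3)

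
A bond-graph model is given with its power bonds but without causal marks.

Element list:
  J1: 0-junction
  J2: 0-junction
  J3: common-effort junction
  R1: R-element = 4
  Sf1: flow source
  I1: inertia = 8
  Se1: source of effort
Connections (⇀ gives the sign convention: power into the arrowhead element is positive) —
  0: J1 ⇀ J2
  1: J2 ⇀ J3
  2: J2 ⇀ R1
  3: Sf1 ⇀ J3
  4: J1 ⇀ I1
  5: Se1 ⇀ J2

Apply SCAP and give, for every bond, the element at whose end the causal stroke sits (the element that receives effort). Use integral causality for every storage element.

bond 3 →Sf1  (Sf1: flow source, stroke at near end)
bond 5 →J2  (Se1 fixes effort; stroke away)
bond 0 →J1  (0-jn J2 has e-setter on 5)
bond 1 →J3  (J2: bond 5 brought effort, rest push out)
bond 2 →R1  (J2: bond 5 brought effort, rest push out)
bond 4 →I1  (0-jn J1 has e-setter on 0)

β0 |J1
β1 |J3
β2 |R1
β3 |Sf1
β4 |I1
β5 |J2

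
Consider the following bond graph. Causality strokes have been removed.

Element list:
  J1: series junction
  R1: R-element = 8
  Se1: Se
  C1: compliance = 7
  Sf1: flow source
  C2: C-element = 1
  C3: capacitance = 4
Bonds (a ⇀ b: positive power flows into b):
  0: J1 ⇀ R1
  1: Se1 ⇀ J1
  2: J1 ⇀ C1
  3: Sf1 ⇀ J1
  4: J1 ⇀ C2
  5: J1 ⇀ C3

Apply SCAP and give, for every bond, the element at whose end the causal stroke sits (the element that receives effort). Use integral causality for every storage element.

#1 →J1  (Se1: effort source, stroke at far end)
#3 →Sf1  (Sf1: flow source, stroke at near end)
#0 →J1  (J1: bond 3 brought flow, rest push out)
#2 →J1  (J1 flow already set via bond 3)
#4 →J1  (1-jn J1 has f-setter on 3)
#5 →J1  (1-jn J1 has f-setter on 3)

bond 0 stroke at J1
bond 1 stroke at J1
bond 2 stroke at J1
bond 3 stroke at Sf1
bond 4 stroke at J1
bond 5 stroke at J1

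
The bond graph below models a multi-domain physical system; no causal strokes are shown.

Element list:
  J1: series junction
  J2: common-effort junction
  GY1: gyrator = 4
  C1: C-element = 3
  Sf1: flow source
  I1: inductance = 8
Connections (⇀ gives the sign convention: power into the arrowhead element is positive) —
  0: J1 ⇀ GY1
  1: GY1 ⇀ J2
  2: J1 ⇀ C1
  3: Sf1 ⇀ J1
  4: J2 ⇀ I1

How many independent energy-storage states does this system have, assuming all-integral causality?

2  (C1, I1 all integral)

b3 stroke→Sf1  (Sf1: flow source, stroke at near end)
b0 stroke→J1  (J1: bond 3 brought flow, rest push out)
b2 stroke→J1  (J1: bond 3 brought flow, rest push out)
b1 stroke→J2  (GY GY1: same side as bond 0)
b4 stroke→I1  (J2 effort already set via bond 1)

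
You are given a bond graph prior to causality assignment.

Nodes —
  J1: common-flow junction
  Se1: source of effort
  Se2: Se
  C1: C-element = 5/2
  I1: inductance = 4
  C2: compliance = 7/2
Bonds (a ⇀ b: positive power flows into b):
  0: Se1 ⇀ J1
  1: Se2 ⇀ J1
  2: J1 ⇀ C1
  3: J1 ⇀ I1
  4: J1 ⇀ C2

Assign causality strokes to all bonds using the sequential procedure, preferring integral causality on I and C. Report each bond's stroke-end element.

b0 →J1
b1 →J1
b2 →J1
b3 →I1
b4 →J1

b0 →J1  (source Se1 imposes e)
b1 →J1  (source Se2 imposes e)
b2 →J1  (C1 outputs effort q/C1)
b3 →I1  (prefer integral on I1)
b4 →J1  (J1: bond 3 brought flow, rest push out)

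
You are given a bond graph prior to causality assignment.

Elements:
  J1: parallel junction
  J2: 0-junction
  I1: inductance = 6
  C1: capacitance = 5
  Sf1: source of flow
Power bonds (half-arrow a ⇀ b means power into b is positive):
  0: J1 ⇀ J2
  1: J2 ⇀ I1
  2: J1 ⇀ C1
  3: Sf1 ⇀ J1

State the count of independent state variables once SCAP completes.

2  (C1, I1 all integral)

#3 →Sf1  (Sf1 fixes flow; stroke at Sf1)
#1 →I1  (I1: I, integral causality)
#0 →J2  (closing 0-jn rule on J2)
#2 →J1  (closing 0-jn rule on J1)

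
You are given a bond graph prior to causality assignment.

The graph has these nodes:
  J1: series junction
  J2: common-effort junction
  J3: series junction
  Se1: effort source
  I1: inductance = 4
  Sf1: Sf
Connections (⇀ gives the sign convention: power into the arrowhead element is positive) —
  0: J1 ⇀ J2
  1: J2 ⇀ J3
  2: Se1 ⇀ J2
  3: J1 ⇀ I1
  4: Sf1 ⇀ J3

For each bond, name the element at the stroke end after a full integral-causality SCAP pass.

bond 0 stroke→J1
bond 1 stroke→J3
bond 2 stroke→J2
bond 3 stroke→I1
bond 4 stroke→Sf1

#2 |J2  (Se1: effort source, stroke at far end)
#4 |Sf1  (Sf1 fixes flow; stroke at Sf1)
#0 |J1  (J2: bond 2 brought effort, rest push out)
#1 |J3  (J2: bond 2 brought effort, rest push out)
#3 |I1  (only one flow-in slot at J1)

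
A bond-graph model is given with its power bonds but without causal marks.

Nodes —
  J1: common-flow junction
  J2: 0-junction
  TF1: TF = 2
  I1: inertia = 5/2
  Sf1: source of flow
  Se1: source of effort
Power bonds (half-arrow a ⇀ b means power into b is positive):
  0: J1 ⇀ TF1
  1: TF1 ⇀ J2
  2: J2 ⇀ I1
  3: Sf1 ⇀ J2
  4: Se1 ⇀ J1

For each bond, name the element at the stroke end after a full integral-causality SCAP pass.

β3 →Sf1  (source Sf1 imposes f)
β4 →J1  (Se1 (Se) sets effort on bond)
β0 →TF1  (closing 1-jn rule on J1)
β1 →J2  (TF TF1: opposite of bond 0)
β2 →I1  (0-jn J2 has e-setter on 1)

bond 0 stroke→TF1
bond 1 stroke→J2
bond 2 stroke→I1
bond 3 stroke→Sf1
bond 4 stroke→J1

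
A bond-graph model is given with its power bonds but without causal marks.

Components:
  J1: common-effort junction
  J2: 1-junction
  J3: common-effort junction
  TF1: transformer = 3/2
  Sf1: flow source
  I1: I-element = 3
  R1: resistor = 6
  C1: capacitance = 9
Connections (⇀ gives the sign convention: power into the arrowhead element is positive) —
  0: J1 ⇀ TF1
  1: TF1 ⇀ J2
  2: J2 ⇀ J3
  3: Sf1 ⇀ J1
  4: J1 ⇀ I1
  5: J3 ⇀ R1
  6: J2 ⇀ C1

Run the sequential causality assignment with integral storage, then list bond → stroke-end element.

β3 →Sf1  (Sf1: flow source, stroke at near end)
β4 →I1  (I1: I, integral causality)
β0 →J1  (J1: last free bond brings effort in)
β1 →TF1  (TF1: transformer flips bond 0)
β2 →J2  (J2 flow already set via bond 1)
β6 →J2  (common-f at J2 fixed by 1)
β5 →J3  (only one effort-in slot at J3)

bond 0 stroke at J1
bond 1 stroke at TF1
bond 2 stroke at J2
bond 3 stroke at Sf1
bond 4 stroke at I1
bond 5 stroke at J3
bond 6 stroke at J2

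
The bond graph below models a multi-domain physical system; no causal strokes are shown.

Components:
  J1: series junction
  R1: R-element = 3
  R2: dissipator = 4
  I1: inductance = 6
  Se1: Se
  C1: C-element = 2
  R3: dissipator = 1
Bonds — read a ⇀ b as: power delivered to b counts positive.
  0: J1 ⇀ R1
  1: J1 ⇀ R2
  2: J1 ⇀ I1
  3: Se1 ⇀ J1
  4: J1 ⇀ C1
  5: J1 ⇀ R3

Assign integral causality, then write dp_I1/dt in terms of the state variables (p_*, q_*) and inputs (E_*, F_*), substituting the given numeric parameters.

β3 →J1  (Se1: effort source, stroke at far end)
β2 →I1  (prefer integral on I1)
β0 →J1  (J1: bond 2 brought flow, rest push out)
β1 →J1  (common-f at J1 fixed by 2)
β4 →J1  (common-f at J1 fixed by 2)
β5 →J1  (common-f at J1 fixed by 2)

dp_I1/dt = E_Se1 - 4*p_I1/3 - q_C1/2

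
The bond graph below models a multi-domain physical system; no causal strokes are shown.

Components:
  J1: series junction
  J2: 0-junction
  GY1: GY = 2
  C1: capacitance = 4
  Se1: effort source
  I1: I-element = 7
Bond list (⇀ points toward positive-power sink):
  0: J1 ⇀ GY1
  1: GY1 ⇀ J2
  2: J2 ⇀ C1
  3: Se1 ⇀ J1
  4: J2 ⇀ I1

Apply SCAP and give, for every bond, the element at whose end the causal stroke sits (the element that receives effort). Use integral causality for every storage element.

bond 0 stroke at GY1
bond 1 stroke at GY1
bond 2 stroke at J2
bond 3 stroke at J1
bond 4 stroke at I1

b3 stroke at J1  (source Se1 imposes e)
b0 stroke at GY1  (J1 needs exactly one f-in)
b1 stroke at GY1  (GY1: gyrator matches bond 0)
b2 stroke at J2  (C1: C, integral causality)
b4 stroke at I1  (0-jn J2 has e-setter on 2)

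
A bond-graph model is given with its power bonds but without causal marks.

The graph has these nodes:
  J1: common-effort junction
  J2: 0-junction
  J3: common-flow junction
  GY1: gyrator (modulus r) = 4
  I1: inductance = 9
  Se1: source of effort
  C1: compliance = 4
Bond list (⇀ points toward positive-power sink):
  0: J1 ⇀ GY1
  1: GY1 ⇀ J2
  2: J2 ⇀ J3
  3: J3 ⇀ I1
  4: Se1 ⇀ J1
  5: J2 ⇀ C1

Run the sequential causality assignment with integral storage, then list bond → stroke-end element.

#0 stroke→GY1
#1 stroke→GY1
#2 stroke→J3
#3 stroke→I1
#4 stroke→J1
#5 stroke→J2

b4 stroke→J1  (Se1: effort source, stroke at far end)
b0 stroke→GY1  (common-e at J1 fixed by 4)
b1 stroke→GY1  (GY GY1: same side as bond 0)
b3 stroke→I1  (I1: I, integral causality)
b2 stroke→J3  (1-jn J3 has f-setter on 3)
b5 stroke→J2  (J2: last free bond brings effort in)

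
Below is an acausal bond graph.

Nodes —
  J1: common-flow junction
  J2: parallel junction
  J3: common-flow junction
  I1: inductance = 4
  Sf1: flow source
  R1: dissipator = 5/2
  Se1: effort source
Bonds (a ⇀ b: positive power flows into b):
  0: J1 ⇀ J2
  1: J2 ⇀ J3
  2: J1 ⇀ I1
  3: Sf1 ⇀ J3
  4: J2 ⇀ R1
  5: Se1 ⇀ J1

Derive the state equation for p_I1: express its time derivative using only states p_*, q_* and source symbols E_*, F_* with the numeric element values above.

β3 →Sf1  (Sf1: flow source, stroke at near end)
β5 →J1  (Se1 fixes effort; stroke away)
β1 →J3  (1-jn J3 has f-setter on 3)
β2 →I1  (prefer integral on I1)
β0 →J1  (J1: bond 2 brought flow, rest push out)
β4 →J2  (J2 needs exactly one e-in)

dp_I1/dt = E_Se1 + 5*F_Sf1/2 - 5*p_I1/8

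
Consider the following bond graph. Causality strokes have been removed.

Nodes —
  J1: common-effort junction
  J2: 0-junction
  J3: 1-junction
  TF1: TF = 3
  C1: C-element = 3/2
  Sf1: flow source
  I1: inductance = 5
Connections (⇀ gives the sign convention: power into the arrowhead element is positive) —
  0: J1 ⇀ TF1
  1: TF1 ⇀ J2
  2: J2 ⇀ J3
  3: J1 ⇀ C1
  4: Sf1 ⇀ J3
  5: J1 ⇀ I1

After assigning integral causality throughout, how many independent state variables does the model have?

2  (C1, I1 all integral)

β4 stroke→Sf1  (Sf1: flow source, stroke at near end)
β2 stroke→J3  (1-jn J3 has f-setter on 4)
β1 stroke→J2  (J2 needs exactly one e-in)
β0 stroke→TF1  (TF1: transformer flips bond 1)
β3 stroke→J1  (C1: C, integral causality)
β5 stroke→I1  (common-e at J1 fixed by 3)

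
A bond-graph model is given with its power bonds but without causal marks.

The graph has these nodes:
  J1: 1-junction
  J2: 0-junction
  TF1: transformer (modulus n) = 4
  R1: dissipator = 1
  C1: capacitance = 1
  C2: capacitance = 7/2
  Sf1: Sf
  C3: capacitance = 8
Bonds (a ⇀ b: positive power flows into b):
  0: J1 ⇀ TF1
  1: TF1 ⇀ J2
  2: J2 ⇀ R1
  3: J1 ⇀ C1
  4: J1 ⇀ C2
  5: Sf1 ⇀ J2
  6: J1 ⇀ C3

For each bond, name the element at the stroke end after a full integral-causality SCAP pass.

bond 5 stroke at Sf1  (Sf1 fixes flow; stroke at Sf1)
bond 3 stroke at J1  (C1 integral (e out))
bond 4 stroke at J1  (C2: C, integral causality)
bond 6 stroke at J1  (C3 outputs effort q/C3)
bond 0 stroke at TF1  (only one flow-in slot at J1)
bond 1 stroke at J2  (TF TF1: opposite of bond 0)
bond 2 stroke at R1  (0-jn J2 has e-setter on 1)

bond 0 stroke at TF1
bond 1 stroke at J2
bond 2 stroke at R1
bond 3 stroke at J1
bond 4 stroke at J1
bond 5 stroke at Sf1
bond 6 stroke at J1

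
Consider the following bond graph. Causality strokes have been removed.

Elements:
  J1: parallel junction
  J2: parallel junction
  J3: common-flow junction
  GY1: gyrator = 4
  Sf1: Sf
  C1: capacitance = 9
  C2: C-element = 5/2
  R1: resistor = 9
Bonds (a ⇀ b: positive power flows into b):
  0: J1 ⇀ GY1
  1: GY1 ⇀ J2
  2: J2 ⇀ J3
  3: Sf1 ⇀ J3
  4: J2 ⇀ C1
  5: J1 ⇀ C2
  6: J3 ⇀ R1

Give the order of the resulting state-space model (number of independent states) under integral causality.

2  (C1, C2 all integral)

bond 3 →Sf1  (Sf1 (Sf) sets flow on bond)
bond 2 →J3  (1-jn J3 has f-setter on 3)
bond 6 →J3  (common-f at J3 fixed by 3)
bond 4 →J2  (prefer integral on C1)
bond 1 →GY1  (J2: bond 4 brought effort, rest push out)
bond 0 →GY1  (through GY1, causality inverts; strokes same side of GY1)
bond 5 →J1  (J1: last free bond brings effort in)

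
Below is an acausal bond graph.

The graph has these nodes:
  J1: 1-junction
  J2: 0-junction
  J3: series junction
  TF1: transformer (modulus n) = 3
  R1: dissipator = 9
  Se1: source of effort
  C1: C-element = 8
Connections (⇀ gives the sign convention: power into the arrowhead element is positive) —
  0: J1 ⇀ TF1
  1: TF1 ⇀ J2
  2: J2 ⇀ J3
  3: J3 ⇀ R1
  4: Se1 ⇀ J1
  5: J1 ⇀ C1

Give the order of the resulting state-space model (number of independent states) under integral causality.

1  (C1 all integral)

β4 stroke→J1  (Se1: effort source, stroke at far end)
β5 stroke→J1  (prefer integral on C1)
β0 stroke→TF1  (closing 1-jn rule on J1)
β1 stroke→J2  (TF1 one-in-one-out from 0)
β2 stroke→J3  (J2: bond 1 brought effort, rest push out)
β3 stroke→R1  (J3 needs exactly one f-in)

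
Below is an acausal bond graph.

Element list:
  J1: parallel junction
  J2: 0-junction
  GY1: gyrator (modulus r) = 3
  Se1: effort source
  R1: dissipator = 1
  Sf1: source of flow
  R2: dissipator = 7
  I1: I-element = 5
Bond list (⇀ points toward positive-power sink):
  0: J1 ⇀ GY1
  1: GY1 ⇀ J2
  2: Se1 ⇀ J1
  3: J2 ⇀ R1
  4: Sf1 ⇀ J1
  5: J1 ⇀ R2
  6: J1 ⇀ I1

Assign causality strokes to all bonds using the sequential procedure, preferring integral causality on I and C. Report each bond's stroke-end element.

#2 stroke→J1  (Se1 (Se) sets effort on bond)
#4 stroke→Sf1  (source Sf1 imposes f)
#0 stroke→GY1  (J1: bond 2 brought effort, rest push out)
#5 stroke→R2  (common-e at J1 fixed by 2)
#6 stroke→I1  (common-e at J1 fixed by 2)
#1 stroke→GY1  (GY GY1: same side as bond 0)
#3 stroke→J2  (J2 needs exactly one e-in)

#0 stroke at GY1
#1 stroke at GY1
#2 stroke at J1
#3 stroke at J2
#4 stroke at Sf1
#5 stroke at R2
#6 stroke at I1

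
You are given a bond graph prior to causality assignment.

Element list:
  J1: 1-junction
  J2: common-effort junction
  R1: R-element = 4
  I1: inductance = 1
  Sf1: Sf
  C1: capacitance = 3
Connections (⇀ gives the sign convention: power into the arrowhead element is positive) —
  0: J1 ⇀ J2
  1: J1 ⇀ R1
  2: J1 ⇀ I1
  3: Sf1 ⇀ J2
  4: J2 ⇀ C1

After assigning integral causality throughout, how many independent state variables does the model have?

2  (C1, I1 all integral)

b3 →Sf1  (Sf1 fixes flow; stroke at Sf1)
b2 →I1  (prefer integral on I1)
b0 →J1  (common-f at J1 fixed by 2)
b1 →J1  (common-f at J1 fixed by 2)
b4 →J2  (J2 needs exactly one e-in)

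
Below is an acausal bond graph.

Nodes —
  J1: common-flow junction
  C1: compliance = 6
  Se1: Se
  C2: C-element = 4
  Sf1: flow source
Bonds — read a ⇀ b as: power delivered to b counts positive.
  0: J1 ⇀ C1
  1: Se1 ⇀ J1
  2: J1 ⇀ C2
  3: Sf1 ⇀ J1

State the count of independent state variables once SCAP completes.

b1 →J1  (source Se1 imposes e)
b3 →Sf1  (source Sf1 imposes f)
b0 →J1  (J1: bond 3 brought flow, rest push out)
b2 →J1  (J1 flow already set via bond 3)

2  (C1, C2 all integral)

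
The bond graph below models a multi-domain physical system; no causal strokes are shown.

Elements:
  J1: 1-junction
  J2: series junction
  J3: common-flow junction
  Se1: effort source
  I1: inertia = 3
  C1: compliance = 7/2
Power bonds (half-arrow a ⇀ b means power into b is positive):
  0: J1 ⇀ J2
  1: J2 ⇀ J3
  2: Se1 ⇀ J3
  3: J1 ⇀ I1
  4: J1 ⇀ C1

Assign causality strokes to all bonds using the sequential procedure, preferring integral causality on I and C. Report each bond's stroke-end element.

b2 stroke at J3  (source Se1 imposes e)
b1 stroke at J2  (J3 needs exactly one f-in)
b0 stroke at J1  (J2 needs exactly one f-in)
b3 stroke at I1  (I1 integral (f out))
b4 stroke at J1  (J1 flow already set via bond 3)

bond 0 stroke→J1
bond 1 stroke→J2
bond 2 stroke→J3
bond 3 stroke→I1
bond 4 stroke→J1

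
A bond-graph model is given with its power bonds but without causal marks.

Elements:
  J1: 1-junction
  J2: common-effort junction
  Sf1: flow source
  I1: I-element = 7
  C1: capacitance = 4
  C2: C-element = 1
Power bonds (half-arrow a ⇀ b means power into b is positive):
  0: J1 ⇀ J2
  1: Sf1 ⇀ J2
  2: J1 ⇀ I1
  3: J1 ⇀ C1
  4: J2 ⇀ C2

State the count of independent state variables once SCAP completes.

b1 →Sf1  (Sf1 fixes flow; stroke at Sf1)
b2 →I1  (prefer integral on I1)
b0 →J1  (1-jn J1 has f-setter on 2)
b3 →J1  (J1 flow already set via bond 2)
b4 →J2  (J2: last free bond brings effort in)

3  (C1, C2, I1 all integral)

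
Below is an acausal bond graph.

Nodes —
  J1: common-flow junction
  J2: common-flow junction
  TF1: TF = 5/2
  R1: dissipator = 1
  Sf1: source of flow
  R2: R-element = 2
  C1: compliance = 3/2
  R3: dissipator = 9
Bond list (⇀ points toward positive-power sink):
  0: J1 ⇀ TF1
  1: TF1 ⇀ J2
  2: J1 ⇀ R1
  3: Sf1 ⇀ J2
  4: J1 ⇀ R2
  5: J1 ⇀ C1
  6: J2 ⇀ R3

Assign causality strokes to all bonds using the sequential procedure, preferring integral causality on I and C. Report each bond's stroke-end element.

b3 |Sf1  (Sf1 fixes flow; stroke at Sf1)
b1 |J2  (common-f at J2 fixed by 3)
b6 |J2  (1-jn J2 has f-setter on 3)
b0 |TF1  (TF TF1: opposite of bond 1)
b2 |J1  (J1: bond 0 brought flow, rest push out)
b4 |J1  (J1: bond 0 brought flow, rest push out)
b5 |J1  (J1 flow already set via bond 0)

β0 |TF1
β1 |J2
β2 |J1
β3 |Sf1
β4 |J1
β5 |J1
β6 |J2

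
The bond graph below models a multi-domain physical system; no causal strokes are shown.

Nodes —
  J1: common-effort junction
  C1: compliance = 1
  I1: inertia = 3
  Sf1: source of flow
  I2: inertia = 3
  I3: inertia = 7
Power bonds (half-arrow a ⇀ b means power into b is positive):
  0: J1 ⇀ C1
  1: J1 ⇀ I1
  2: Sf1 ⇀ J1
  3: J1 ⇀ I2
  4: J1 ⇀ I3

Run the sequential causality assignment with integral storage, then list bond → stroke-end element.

b2 |Sf1  (source Sf1 imposes f)
b0 |J1  (prefer integral on C1)
b1 |I1  (0-jn J1 has e-setter on 0)
b3 |I2  (J1 effort already set via bond 0)
b4 |I3  (J1: bond 0 brought effort, rest push out)

β0 stroke→J1
β1 stroke→I1
β2 stroke→Sf1
β3 stroke→I2
β4 stroke→I3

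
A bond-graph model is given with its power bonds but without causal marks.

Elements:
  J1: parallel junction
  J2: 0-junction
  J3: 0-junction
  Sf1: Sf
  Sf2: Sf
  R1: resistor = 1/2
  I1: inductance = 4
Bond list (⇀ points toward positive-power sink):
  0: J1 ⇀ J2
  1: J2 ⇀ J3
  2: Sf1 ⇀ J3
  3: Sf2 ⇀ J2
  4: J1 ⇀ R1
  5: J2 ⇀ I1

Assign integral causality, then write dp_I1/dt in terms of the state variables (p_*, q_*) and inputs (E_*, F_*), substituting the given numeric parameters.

dp_I1/dt = F_Sf1/2 + F_Sf2/2 - p_I1/8

bond 2 stroke at Sf1  (Sf1: flow source, stroke at near end)
bond 3 stroke at Sf2  (Sf2 (Sf) sets flow on bond)
bond 1 stroke at J3  (J3: last free bond brings effort in)
bond 5 stroke at I1  (I1 integral (f out))
bond 0 stroke at J2  (J2 needs exactly one e-in)
bond 4 stroke at J1  (closing 0-jn rule on J1)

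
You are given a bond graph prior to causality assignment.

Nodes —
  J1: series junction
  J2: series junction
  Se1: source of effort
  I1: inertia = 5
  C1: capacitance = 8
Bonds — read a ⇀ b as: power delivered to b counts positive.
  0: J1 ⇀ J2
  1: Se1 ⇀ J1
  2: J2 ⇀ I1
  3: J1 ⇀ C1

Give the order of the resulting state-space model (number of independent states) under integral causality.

2  (C1, I1 all integral)

b1 →J1  (Se1 fixes effort; stroke away)
b2 →I1  (I1 outputs flow p/I1)
b0 →J2  (J2: bond 2 brought flow, rest push out)
b3 →J1  (J1: bond 0 brought flow, rest push out)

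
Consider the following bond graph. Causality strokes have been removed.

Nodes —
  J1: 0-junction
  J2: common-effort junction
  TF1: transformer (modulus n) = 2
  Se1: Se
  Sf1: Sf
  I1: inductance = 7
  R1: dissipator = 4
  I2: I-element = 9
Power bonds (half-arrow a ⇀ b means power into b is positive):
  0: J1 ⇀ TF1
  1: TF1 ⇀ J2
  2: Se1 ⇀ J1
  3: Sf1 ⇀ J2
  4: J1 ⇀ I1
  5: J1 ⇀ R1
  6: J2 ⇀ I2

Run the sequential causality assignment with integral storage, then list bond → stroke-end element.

β2 stroke at J1  (source Se1 imposes e)
β3 stroke at Sf1  (Sf1 (Sf) sets flow on bond)
β0 stroke at TF1  (J1: bond 2 brought effort, rest push out)
β4 stroke at I1  (J1 effort already set via bond 2)
β5 stroke at R1  (common-e at J1 fixed by 2)
β1 stroke at J2  (through TF1, causality passes straight; one stroke at TF1)
β6 stroke at I2  (common-e at J2 fixed by 1)

b0 stroke at TF1
b1 stroke at J2
b2 stroke at J1
b3 stroke at Sf1
b4 stroke at I1
b5 stroke at R1
b6 stroke at I2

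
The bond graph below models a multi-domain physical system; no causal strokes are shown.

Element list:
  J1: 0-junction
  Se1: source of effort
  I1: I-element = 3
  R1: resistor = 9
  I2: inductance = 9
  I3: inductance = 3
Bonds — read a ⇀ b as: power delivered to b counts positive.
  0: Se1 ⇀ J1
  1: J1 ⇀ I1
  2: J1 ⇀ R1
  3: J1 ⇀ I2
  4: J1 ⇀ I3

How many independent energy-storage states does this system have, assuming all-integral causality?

3  (I1, I2, I3 all integral)

β0 →J1  (source Se1 imposes e)
β1 →I1  (J1 effort already set via bond 0)
β2 →R1  (0-jn J1 has e-setter on 0)
β3 →I2  (J1 effort already set via bond 0)
β4 →I3  (J1: bond 0 brought effort, rest push out)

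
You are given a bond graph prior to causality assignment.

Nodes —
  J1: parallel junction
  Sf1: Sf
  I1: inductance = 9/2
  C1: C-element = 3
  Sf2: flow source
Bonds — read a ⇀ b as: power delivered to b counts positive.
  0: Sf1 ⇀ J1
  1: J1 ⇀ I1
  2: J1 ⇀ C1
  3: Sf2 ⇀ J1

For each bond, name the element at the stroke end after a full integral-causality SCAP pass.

β0 →Sf1
β1 →I1
β2 →J1
β3 →Sf2

#0 stroke at Sf1  (Sf1: flow source, stroke at near end)
#3 stroke at Sf2  (Sf2 fixes flow; stroke at Sf2)
#1 stroke at I1  (prefer integral on I1)
#2 stroke at J1  (only one effort-in slot at J1)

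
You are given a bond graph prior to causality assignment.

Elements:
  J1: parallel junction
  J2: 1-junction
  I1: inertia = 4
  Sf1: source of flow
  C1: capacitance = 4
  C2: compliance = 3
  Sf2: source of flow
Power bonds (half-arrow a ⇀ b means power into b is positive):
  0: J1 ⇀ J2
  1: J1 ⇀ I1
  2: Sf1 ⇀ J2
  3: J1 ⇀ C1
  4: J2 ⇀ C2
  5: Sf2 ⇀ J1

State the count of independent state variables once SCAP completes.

3  (C1, C2, I1 all integral)

β2 →Sf1  (Sf1 fixes flow; stroke at Sf1)
β5 →Sf2  (source Sf2 imposes f)
β0 →J2  (common-f at J2 fixed by 2)
β4 →J2  (common-f at J2 fixed by 2)
β1 →I1  (I1: I, integral causality)
β3 →J1  (J1 needs exactly one e-in)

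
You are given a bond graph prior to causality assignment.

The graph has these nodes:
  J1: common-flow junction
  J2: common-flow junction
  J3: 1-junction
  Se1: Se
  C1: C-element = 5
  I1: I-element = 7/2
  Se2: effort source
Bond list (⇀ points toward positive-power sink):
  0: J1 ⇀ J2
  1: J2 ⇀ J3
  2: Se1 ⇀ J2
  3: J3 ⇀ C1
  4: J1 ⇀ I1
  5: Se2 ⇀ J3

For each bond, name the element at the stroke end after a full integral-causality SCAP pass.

β0 stroke at J1
β1 stroke at J2
β2 stroke at J2
β3 stroke at J3
β4 stroke at I1
β5 stroke at J3

bond 2 →J2  (Se1 fixes effort; stroke away)
bond 5 →J3  (Se2: effort source, stroke at far end)
bond 3 →J3  (C1: C, integral causality)
bond 1 →J2  (closing 1-jn rule on J3)
bond 0 →J1  (J2: last free bond brings flow in)
bond 4 →I1  (only one flow-in slot at J1)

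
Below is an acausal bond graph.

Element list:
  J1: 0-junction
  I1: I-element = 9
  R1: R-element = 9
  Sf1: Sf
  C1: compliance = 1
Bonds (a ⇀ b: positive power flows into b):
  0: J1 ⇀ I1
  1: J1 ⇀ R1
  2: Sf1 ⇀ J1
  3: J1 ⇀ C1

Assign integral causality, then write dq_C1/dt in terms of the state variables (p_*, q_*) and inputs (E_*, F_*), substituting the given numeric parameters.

bond 2 →Sf1  (Sf1 fixes flow; stroke at Sf1)
bond 0 →I1  (I1 outputs flow p/I1)
bond 3 →J1  (C1 integral (e out))
bond 1 →R1  (J1 effort already set via bond 3)

dq_C1/dt = F_Sf1 - p_I1/9 - q_C1/9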